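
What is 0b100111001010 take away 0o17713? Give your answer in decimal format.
Convert 0b100111001010 (binary) → 2048 + 256 + 128 + 64 + 8 + 2 = 2506 (decimal)
Convert 0o17713 (octal) → 1×4096 + 7×512 + 7×64 + 1×8 + 3 = 8139 (decimal)
Compute 2506 - 8139 = -5633
-5633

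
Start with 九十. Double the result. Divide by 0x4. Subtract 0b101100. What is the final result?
Convert 九十 (Chinese numeral) → 9×10 = 90 (decimal)
Start: 90
90 × 2 = 180
Convert 0x4 (hexadecimal) → 4 (decimal)
180 ÷ 4 = 45
Convert 0b101100 (binary) → 32 + 8 + 4 = 44 (decimal)
45 - 44 = 1
1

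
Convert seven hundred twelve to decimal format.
Convert seven hundred twelve (English words) → 7×100 + 12 = 712 (decimal)
712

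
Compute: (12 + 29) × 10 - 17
Parentheses first: 12 + 29 = 41
Multiply: 41 × 10 = 410
Subtract: 410 - 17 = 393
393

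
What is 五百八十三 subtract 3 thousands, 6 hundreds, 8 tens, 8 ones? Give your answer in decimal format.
Convert 五百八十三 (Chinese numeral) → 5×100 + 8×10 + 3 = 583 (decimal)
Convert 3 thousands, 6 hundreds, 8 tens, 8 ones (place-value notation) → 3×1000 + 6×100 + 8×10 + 8 = 3688 (decimal)
Compute 583 - 3688 = -3105
-3105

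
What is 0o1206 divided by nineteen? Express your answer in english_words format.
Convert 0o1206 (octal) → 1×512 + 2×64 + 6 = 646 (decimal)
Convert nineteen (English words) → 19 (decimal)
Compute 646 ÷ 19 = 34
Convert 34 (decimal) → thirty-four (English words)
thirty-four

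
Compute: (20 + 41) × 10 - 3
Parentheses first: 20 + 41 = 61
Multiply: 61 × 10 = 610
Subtract: 610 - 3 = 607
607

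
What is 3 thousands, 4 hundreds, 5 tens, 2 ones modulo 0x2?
Convert 3 thousands, 4 hundreds, 5 tens, 2 ones (place-value notation) → 3×1000 + 4×100 + 5×10 + 2 = 3452 (decimal)
Convert 0x2 (hexadecimal) → 2 (decimal)
Compute 3452 mod 2 = 0
0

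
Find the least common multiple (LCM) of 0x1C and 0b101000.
Convert 0x1C (hexadecimal) → 1×16 + 12 = 28 (decimal)
Convert 0b101000 (binary) → 32 + 8 = 40 (decimal)
Compute lcm(28, 40) = 280
280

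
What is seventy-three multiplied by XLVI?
Convert seventy-three (English words) → 73 (decimal)
Convert XLVI (Roman numeral) → 40 + 5 + 1 = 46 (decimal)
Compute 73 × 46 = 3358
3358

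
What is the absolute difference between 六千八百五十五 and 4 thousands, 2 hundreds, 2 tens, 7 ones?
Convert 六千八百五十五 (Chinese numeral) → 6×1000 + 8×100 + 5×10 + 5 = 6855 (decimal)
Convert 4 thousands, 2 hundreds, 2 tens, 7 ones (place-value notation) → 4×1000 + 2×100 + 2×10 + 7 = 4227 (decimal)
Compute |6855 - 4227| = 2628
2628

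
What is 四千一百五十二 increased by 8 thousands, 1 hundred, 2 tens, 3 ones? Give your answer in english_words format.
Convert 四千一百五十二 (Chinese numeral) → 4×1000 + 1×100 + 5×10 + 2 = 4152 (decimal)
Convert 8 thousands, 1 hundred, 2 tens, 3 ones (place-value notation) → 8×1000 + 1×100 + 2×10 + 3 = 8123 (decimal)
Compute 4152 + 8123 = 12275
Convert 12275 (decimal) → 12275 = 12×1000 + 2×100 + 75 → twelve thousand two hundred seventy-five (English words)
twelve thousand two hundred seventy-five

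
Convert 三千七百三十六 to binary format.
Convert 三千七百三十六 (Chinese numeral) → 3×1000 + 7×100 + 3×10 + 6 = 3736 (decimal)
Convert 3736 (decimal) → 3736 = 2048 + 1024 + 512 + 128 + 16 + 8 → 0b111010011000 (binary)
0b111010011000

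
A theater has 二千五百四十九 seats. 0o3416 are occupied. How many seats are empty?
Convert 二千五百四十九 (Chinese numeral) → 2×1000 + 5×100 + 4×10 + 9 = 2549 (decimal)
Convert 0o3416 (octal) → 3×512 + 4×64 + 1×8 + 6 = 1806 (decimal)
Compute 2549 - 1806 = 743
743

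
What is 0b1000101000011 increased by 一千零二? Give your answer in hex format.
Convert 0b1000101000011 (binary) → 4096 + 256 + 64 + 2 + 1 = 4419 (decimal)
Convert 一千零二 (Chinese numeral) → 1×1000 + 2 = 1002 (decimal)
Compute 4419 + 1002 = 5421
Convert 5421 (decimal) → 5421 = 1×4096 + 5×256 + 2×16 + 13 → 0x152D (hexadecimal)
0x152D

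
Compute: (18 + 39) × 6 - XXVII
Convert XXVII (Roman numeral) → 10 + 10 + 5 + 1 + 1 = 27 (decimal)
Expression in decimal: (18 + 39) × 6 - 27
Parentheses first: 18 + 39 = 57
Multiply: 57 × 6 = 342
Subtract: 342 - 27 = 315
315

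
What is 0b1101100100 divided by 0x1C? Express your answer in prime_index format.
Convert 0b1101100100 (binary) → 512 + 256 + 64 + 32 + 4 = 868 (decimal)
Convert 0x1C (hexadecimal) → 1×16 + 12 = 28 (decimal)
Compute 868 ÷ 28 = 31
Convert 31 (decimal) → the 11th prime (prime index)
the 11th prime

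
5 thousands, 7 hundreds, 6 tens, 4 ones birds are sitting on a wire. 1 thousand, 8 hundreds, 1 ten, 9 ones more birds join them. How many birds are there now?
Convert 5 thousands, 7 hundreds, 6 tens, 4 ones (place-value notation) → 5×1000 + 7×100 + 6×10 + 4 = 5764 (decimal)
Convert 1 thousand, 8 hundreds, 1 ten, 9 ones (place-value notation) → 1×1000 + 8×100 + 1×10 + 9 = 1819 (decimal)
Compute 5764 + 1819 = 7583
7583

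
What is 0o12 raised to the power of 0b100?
Convert 0o12 (octal) → 1×8 + 2 = 10 (decimal)
Convert 0b100 (binary) → 4 (decimal)
Compute 10 ^ 4 = 10000
10000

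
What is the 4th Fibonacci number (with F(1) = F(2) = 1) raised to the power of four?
Convert the 4th Fibonacci number (with F(1) = F(2) = 1) (Fibonacci index) → 1, 1, 2, 3 → 3 (decimal)
Convert four (English words) → 4 (decimal)
Compute 3 ^ 4 = 81
81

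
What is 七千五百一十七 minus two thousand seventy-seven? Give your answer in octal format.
Convert 七千五百一十七 (Chinese numeral) → 7×1000 + 5×100 + 1×10 + 7 = 7517 (decimal)
Convert two thousand seventy-seven (English words) → 2×1000 + 77 = 2077 (decimal)
Compute 7517 - 2077 = 5440
Convert 5440 (decimal) → 5440 = 1×4096 + 2×512 + 5×64 → 0o12500 (octal)
0o12500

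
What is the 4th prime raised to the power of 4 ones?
Convert the 4th prime (prime index) → 7 (decimal)
Convert 4 ones (place-value notation) → 4 (decimal)
Compute 7 ^ 4 = 2401
2401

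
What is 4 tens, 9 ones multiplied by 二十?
Convert 4 tens, 9 ones (place-value notation) → 4×10 + 9 = 49 (decimal)
Convert 二十 (Chinese numeral) → 2×10 = 20 (decimal)
Compute 49 × 20 = 980
980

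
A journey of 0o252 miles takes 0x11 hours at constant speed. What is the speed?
Convert 0o252 (octal) → 2×64 + 5×8 + 2 = 170 (decimal)
Convert 0x11 (hexadecimal) → 1×16 + 1 = 17 (decimal)
Compute 170 ÷ 17 = 10
10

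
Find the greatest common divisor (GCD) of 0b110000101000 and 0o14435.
Convert 0b110000101000 (binary) → 2048 + 1024 + 32 + 8 = 3112 (decimal)
Convert 0o14435 (octal) → 1×4096 + 4×512 + 4×64 + 3×8 + 5 = 6429 (decimal)
Compute gcd(3112, 6429) = 1
1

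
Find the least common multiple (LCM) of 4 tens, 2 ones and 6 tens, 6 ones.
Convert 4 tens, 2 ones (place-value notation) → 4×10 + 2 = 42 (decimal)
Convert 6 tens, 6 ones (place-value notation) → 6×10 + 6 = 66 (decimal)
Compute lcm(42, 66) = 462
462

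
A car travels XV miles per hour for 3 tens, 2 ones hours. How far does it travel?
Convert XV (Roman numeral) → 10 + 5 = 15 (decimal)
Convert 3 tens, 2 ones (place-value notation) → 3×10 + 2 = 32 (decimal)
Compute 15 × 32 = 480
480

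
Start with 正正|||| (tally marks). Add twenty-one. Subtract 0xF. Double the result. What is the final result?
Convert 正正|||| (tally marks) → 5 + 5 + 4 = 14 (decimal)
Start: 14
Convert twenty-one (English words) → 21 (decimal)
14 + 21 = 35
Convert 0xF (hexadecimal) → 15 (decimal)
35 - 15 = 20
20 × 2 = 40
40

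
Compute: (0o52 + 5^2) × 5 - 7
Convert 0o52 (octal) → 5×8 + 2 = 42 (decimal)
Convert 5^2 (power) → 25 (decimal)
Expression in decimal: (42 + 25) × 5 - 7
Parentheses first: 42 + 25 = 67
Multiply: 67 × 5 = 335
Subtract: 335 - 7 = 328
328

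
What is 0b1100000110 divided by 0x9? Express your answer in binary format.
Convert 0b1100000110 (binary) → 512 + 256 + 4 + 2 = 774 (decimal)
Convert 0x9 (hexadecimal) → 9 (decimal)
Compute 774 ÷ 9 = 86
Convert 86 (decimal) → 86 = 64 + 16 + 4 + 2 → 0b1010110 (binary)
0b1010110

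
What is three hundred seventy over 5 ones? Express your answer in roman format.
Convert three hundred seventy (English words) → 3×100 + 70 = 370 (decimal)
Convert 5 ones (place-value notation) → 5 (decimal)
Compute 370 ÷ 5 = 74
Convert 74 (decimal) → 74 = 50 + 10 + 10 + 4 → LXXIV (Roman numeral)
LXXIV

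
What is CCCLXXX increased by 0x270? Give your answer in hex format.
Convert CCCLXXX (Roman numeral) → 100 + 100 + 100 + 50 + 10 + 10 + 10 = 380 (decimal)
Convert 0x270 (hexadecimal) → 2×256 + 7×16 = 624 (decimal)
Compute 380 + 624 = 1004
Convert 1004 (decimal) → 1004 = 3×256 + 14×16 + 12 → 0x3EC (hexadecimal)
0x3EC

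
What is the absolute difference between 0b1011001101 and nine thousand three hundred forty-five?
Convert 0b1011001101 (binary) → 512 + 128 + 64 + 8 + 4 + 1 = 717 (decimal)
Convert nine thousand three hundred forty-five (English words) → 9×1000 + 3×100 + 45 = 9345 (decimal)
Compute |717 - 9345| = 8628
8628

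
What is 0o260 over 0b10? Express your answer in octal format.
Convert 0o260 (octal) → 2×64 + 6×8 = 176 (decimal)
Convert 0b10 (binary) → 2 (decimal)
Compute 176 ÷ 2 = 88
Convert 88 (decimal) → 88 = 1×64 + 3×8 → 0o130 (octal)
0o130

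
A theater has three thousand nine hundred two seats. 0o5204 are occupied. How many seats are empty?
Convert three thousand nine hundred two (English words) → 3×1000 + 9×100 + 2 = 3902 (decimal)
Convert 0o5204 (octal) → 5×512 + 2×64 + 4 = 2692 (decimal)
Compute 3902 - 2692 = 1210
1210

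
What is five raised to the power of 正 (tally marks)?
Convert five (English words) → 5 (decimal)
Convert 正 (tally marks) → 5 (decimal)
Compute 5 ^ 5 = 3125
3125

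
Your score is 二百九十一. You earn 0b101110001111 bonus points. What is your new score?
Convert 二百九十一 (Chinese numeral) → 2×100 + 9×10 + 1 = 291 (decimal)
Convert 0b101110001111 (binary) → 2048 + 512 + 256 + 128 + 8 + 4 + 2 + 1 = 2959 (decimal)
Compute 291 + 2959 = 3250
3250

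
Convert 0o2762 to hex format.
Convert 0o2762 (octal) → 2×512 + 7×64 + 6×8 + 2 = 1522 (decimal)
Convert 1522 (decimal) → 1522 = 5×256 + 15×16 + 2 → 0x5F2 (hexadecimal)
0x5F2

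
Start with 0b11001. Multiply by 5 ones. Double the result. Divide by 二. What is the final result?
Convert 0b11001 (binary) → 16 + 8 + 1 = 25 (decimal)
Start: 25
Convert 5 ones (place-value notation) → 5 (decimal)
25 × 5 = 125
125 × 2 = 250
Convert 二 (Chinese numeral) → 2 (decimal)
250 ÷ 2 = 125
125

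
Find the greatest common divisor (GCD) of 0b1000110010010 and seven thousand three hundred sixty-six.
Convert 0b1000110010010 (binary) → 4096 + 256 + 128 + 16 + 2 = 4498 (decimal)
Convert seven thousand three hundred sixty-six (English words) → 7×1000 + 3×100 + 66 = 7366 (decimal)
Compute gcd(4498, 7366) = 2
2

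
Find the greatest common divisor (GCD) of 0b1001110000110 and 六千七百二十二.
Convert 0b1001110000110 (binary) → 4096 + 512 + 256 + 128 + 4 + 2 = 4998 (decimal)
Convert 六千七百二十二 (Chinese numeral) → 6×1000 + 7×100 + 2×10 + 2 = 6722 (decimal)
Compute gcd(4998, 6722) = 2
2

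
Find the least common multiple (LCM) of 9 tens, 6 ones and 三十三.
Convert 9 tens, 6 ones (place-value notation) → 9×10 + 6 = 96 (decimal)
Convert 三十三 (Chinese numeral) → 3×10 + 3 = 33 (decimal)
Compute lcm(96, 33) = 1056
1056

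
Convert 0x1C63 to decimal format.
Convert 0x1C63 (hexadecimal) → 1×4096 + 12×256 + 6×16 + 3 = 7267 (decimal)
7267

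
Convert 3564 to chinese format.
Convert 3564 (decimal) → 3564 = 3×1000 + 5×100 + 6×10 + 4 → 三千五百六十四 (Chinese numeral)
三千五百六十四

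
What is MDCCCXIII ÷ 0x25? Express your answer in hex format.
Convert MDCCCXIII (Roman numeral) → 1000 + 500 + 100 + 100 + 100 + 10 + 1 + 1 + 1 = 1813 (decimal)
Convert 0x25 (hexadecimal) → 2×16 + 5 = 37 (decimal)
Compute 1813 ÷ 37 = 49
Convert 49 (decimal) → 49 = 3×16 + 1 → 0x31 (hexadecimal)
0x31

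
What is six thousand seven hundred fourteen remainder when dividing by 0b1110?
Convert six thousand seven hundred fourteen (English words) → 6×1000 + 7×100 + 14 = 6714 (decimal)
Convert 0b1110 (binary) → 8 + 4 + 2 = 14 (decimal)
Compute 6714 mod 14 = 8
8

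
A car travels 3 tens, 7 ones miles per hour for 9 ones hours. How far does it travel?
Convert 3 tens, 7 ones (place-value notation) → 3×10 + 7 = 37 (decimal)
Convert 9 ones (place-value notation) → 9 (decimal)
Compute 37 × 9 = 333
333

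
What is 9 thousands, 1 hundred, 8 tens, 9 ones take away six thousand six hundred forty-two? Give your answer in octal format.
Convert 9 thousands, 1 hundred, 8 tens, 9 ones (place-value notation) → 9×1000 + 1×100 + 8×10 + 9 = 9189 (decimal)
Convert six thousand six hundred forty-two (English words) → 6×1000 + 6×100 + 42 = 6642 (decimal)
Compute 9189 - 6642 = 2547
Convert 2547 (decimal) → 2547 = 4×512 + 7×64 + 6×8 + 3 → 0o4763 (octal)
0o4763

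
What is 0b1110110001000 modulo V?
Convert 0b1110110001000 (binary) → 4096 + 2048 + 1024 + 256 + 128 + 8 = 7560 (decimal)
Convert V (Roman numeral) → 5 (decimal)
Compute 7560 mod 5 = 0
0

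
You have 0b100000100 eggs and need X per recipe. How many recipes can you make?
Convert 0b100000100 (binary) → 256 + 4 = 260 (decimal)
Convert X (Roman numeral) → 10 (decimal)
Compute 260 ÷ 10 = 26
26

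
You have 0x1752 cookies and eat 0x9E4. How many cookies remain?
Convert 0x1752 (hexadecimal) → 1×4096 + 7×256 + 5×16 + 2 = 5970 (decimal)
Convert 0x9E4 (hexadecimal) → 9×256 + 14×16 + 4 = 2532 (decimal)
Compute 5970 - 2532 = 3438
3438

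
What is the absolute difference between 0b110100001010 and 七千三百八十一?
Convert 0b110100001010 (binary) → 2048 + 1024 + 256 + 8 + 2 = 3338 (decimal)
Convert 七千三百八十一 (Chinese numeral) → 7×1000 + 3×100 + 8×10 + 1 = 7381 (decimal)
Compute |3338 - 7381| = 4043
4043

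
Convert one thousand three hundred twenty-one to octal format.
Convert one thousand three hundred twenty-one (English words) → 1×1000 + 3×100 + 21 = 1321 (decimal)
Convert 1321 (decimal) → 1321 = 2×512 + 4×64 + 5×8 + 1 → 0o2451 (octal)
0o2451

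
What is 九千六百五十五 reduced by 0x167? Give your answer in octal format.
Convert 九千六百五十五 (Chinese numeral) → 9×1000 + 6×100 + 5×10 + 5 = 9655 (decimal)
Convert 0x167 (hexadecimal) → 1×256 + 6×16 + 7 = 359 (decimal)
Compute 9655 - 359 = 9296
Convert 9296 (decimal) → 9296 = 2×4096 + 2×512 + 1×64 + 2×8 → 0o22120 (octal)
0o22120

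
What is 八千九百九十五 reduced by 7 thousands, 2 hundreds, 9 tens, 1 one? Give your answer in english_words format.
Convert 八千九百九十五 (Chinese numeral) → 8×1000 + 9×100 + 9×10 + 5 = 8995 (decimal)
Convert 7 thousands, 2 hundreds, 9 tens, 1 one (place-value notation) → 7×1000 + 2×100 + 9×10 + 1 = 7291 (decimal)
Compute 8995 - 7291 = 1704
Convert 1704 (decimal) → 1704 = 1×1000 + 7×100 + 4 → one thousand seven hundred four (English words)
one thousand seven hundred four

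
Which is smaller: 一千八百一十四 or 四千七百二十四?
Convert 一千八百一十四 (Chinese numeral) → 1×1000 + 8×100 + 1×10 + 4 = 1814 (decimal)
Convert 四千七百二十四 (Chinese numeral) → 4×1000 + 7×100 + 2×10 + 4 = 4724 (decimal)
Compare 1814 vs 4724: smaller = 1814
1814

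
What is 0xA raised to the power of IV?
Convert 0xA (hexadecimal) → 10 (decimal)
Convert IV (Roman numeral) → 4 (decimal)
Compute 10 ^ 4 = 10000
10000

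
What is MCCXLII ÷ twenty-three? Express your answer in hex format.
Convert MCCXLII (Roman numeral) → 1000 + 100 + 100 + 40 + 1 + 1 = 1242 (decimal)
Convert twenty-three (English words) → 23 (decimal)
Compute 1242 ÷ 23 = 54
Convert 54 (decimal) → 54 = 3×16 + 6 → 0x36 (hexadecimal)
0x36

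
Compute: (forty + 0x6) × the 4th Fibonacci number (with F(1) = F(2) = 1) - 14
Convert forty (English words) → 40 (decimal)
Convert 0x6 (hexadecimal) → 6 (decimal)
Convert the 4th Fibonacci number (with F(1) = F(2) = 1) (Fibonacci index) → 1, 1, 2, 3 → 3 (decimal)
Expression in decimal: (40 + 6) × 3 - 14
Parentheses first: 40 + 6 = 46
Multiply: 46 × 3 = 138
Subtract: 138 - 14 = 124
124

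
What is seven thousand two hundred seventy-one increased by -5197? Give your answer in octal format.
Convert seven thousand two hundred seventy-one (English words) → 7×1000 + 2×100 + 71 = 7271 (decimal)
Compute 7271 + -5197 = 2074
Convert 2074 (decimal) → 2074 = 4×512 + 3×8 + 2 → 0o4032 (octal)
0o4032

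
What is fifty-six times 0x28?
Convert fifty-six (English words) → 56 (decimal)
Convert 0x28 (hexadecimal) → 2×16 + 8 = 40 (decimal)
Compute 56 × 40 = 2240
2240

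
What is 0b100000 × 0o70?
Convert 0b100000 (binary) → 32 (decimal)
Convert 0o70 (octal) → 7×8 = 56 (decimal)
Compute 32 × 56 = 1792
1792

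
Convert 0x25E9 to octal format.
Convert 0x25E9 (hexadecimal) → 2×4096 + 5×256 + 14×16 + 9 = 9705 (decimal)
Convert 9705 (decimal) → 9705 = 2×4096 + 2×512 + 7×64 + 5×8 + 1 → 0o22751 (octal)
0o22751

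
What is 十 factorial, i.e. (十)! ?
Convert 十 (Chinese numeral) → 1×10 = 10 (decimal)
Compute 10! = 3628800
3628800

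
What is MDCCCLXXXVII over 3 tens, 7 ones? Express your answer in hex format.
Convert MDCCCLXXXVII (Roman numeral) → 1000 + 500 + 100 + 100 + 100 + 50 + 10 + 10 + 10 + 5 + 1 + 1 = 1887 (decimal)
Convert 3 tens, 7 ones (place-value notation) → 3×10 + 7 = 37 (decimal)
Compute 1887 ÷ 37 = 51
Convert 51 (decimal) → 51 = 3×16 + 3 → 0x33 (hexadecimal)
0x33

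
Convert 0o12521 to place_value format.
Convert 0o12521 (octal) → 1×4096 + 2×512 + 5×64 + 2×8 + 1 = 5457 (decimal)
Convert 5457 (decimal) → 5457 = 5×1000 + 4×100 + 5×10 + 7 → 5 thousands, 4 hundreds, 5 tens, 7 ones (place-value notation)
5 thousands, 4 hundreds, 5 tens, 7 ones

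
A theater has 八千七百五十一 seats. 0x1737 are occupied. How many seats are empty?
Convert 八千七百五十一 (Chinese numeral) → 8×1000 + 7×100 + 5×10 + 1 = 8751 (decimal)
Convert 0x1737 (hexadecimal) → 1×4096 + 7×256 + 3×16 + 7 = 5943 (decimal)
Compute 8751 - 5943 = 2808
2808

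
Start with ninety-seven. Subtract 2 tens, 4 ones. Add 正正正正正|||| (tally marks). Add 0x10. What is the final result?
Convert ninety-seven (English words) → 97 (decimal)
Start: 97
Convert 2 tens, 4 ones (place-value notation) → 2×10 + 4 = 24 (decimal)
97 - 24 = 73
Convert 正正正正正|||| (tally marks) → 5 + 5 + 5 + 5 + 5 + 4 = 29 (decimal)
73 + 29 = 102
Convert 0x10 (hexadecimal) → 1×16 = 16 (decimal)
102 + 16 = 118
118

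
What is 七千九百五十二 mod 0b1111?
Convert 七千九百五十二 (Chinese numeral) → 7×1000 + 9×100 + 5×10 + 2 = 7952 (decimal)
Convert 0b1111 (binary) → 8 + 4 + 2 + 1 = 15 (decimal)
Compute 7952 mod 15 = 2
2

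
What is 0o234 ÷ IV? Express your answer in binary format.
Convert 0o234 (octal) → 2×64 + 3×8 + 4 = 156 (decimal)
Convert IV (Roman numeral) → 4 (decimal)
Compute 156 ÷ 4 = 39
Convert 39 (decimal) → 39 = 32 + 4 + 2 + 1 → 0b100111 (binary)
0b100111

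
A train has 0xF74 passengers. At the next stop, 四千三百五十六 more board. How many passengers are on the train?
Convert 0xF74 (hexadecimal) → 15×256 + 7×16 + 4 = 3956 (decimal)
Convert 四千三百五十六 (Chinese numeral) → 4×1000 + 3×100 + 5×10 + 6 = 4356 (decimal)
Compute 3956 + 4356 = 8312
8312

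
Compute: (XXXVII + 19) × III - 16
Convert XXXVII (Roman numeral) → 10 + 10 + 10 + 5 + 1 + 1 = 37 (decimal)
Convert III (Roman numeral) → 1 + 1 + 1 = 3 (decimal)
Expression in decimal: (37 + 19) × 3 - 16
Parentheses first: 37 + 19 = 56
Multiply: 56 × 3 = 168
Subtract: 168 - 16 = 152
152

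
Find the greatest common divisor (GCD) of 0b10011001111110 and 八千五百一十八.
Convert 0b10011001111110 (binary) → 8192 + 1024 + 512 + 64 + 32 + 16 + 8 + 4 + 2 = 9854 (decimal)
Convert 八千五百一十八 (Chinese numeral) → 8×1000 + 5×100 + 1×10 + 8 = 8518 (decimal)
Compute gcd(9854, 8518) = 2
2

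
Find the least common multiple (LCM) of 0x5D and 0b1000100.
Convert 0x5D (hexadecimal) → 5×16 + 13 = 93 (decimal)
Convert 0b1000100 (binary) → 64 + 4 = 68 (decimal)
Compute lcm(93, 68) = 6324
6324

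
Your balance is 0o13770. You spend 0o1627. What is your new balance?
Convert 0o13770 (octal) → 1×4096 + 3×512 + 7×64 + 7×8 = 6136 (decimal)
Convert 0o1627 (octal) → 1×512 + 6×64 + 2×8 + 7 = 919 (decimal)
Compute 6136 - 919 = 5217
5217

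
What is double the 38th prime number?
The 38th prime number = 163
Compute 163 × 2 = 326
326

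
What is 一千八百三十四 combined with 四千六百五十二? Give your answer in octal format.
Convert 一千八百三十四 (Chinese numeral) → 1×1000 + 8×100 + 3×10 + 4 = 1834 (decimal)
Convert 四千六百五十二 (Chinese numeral) → 4×1000 + 6×100 + 5×10 + 2 = 4652 (decimal)
Compute 1834 + 4652 = 6486
Convert 6486 (decimal) → 6486 = 1×4096 + 4×512 + 5×64 + 2×8 + 6 → 0o14526 (octal)
0o14526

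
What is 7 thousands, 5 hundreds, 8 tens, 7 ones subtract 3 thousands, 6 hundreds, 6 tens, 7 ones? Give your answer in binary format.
Convert 7 thousands, 5 hundreds, 8 tens, 7 ones (place-value notation) → 7×1000 + 5×100 + 8×10 + 7 = 7587 (decimal)
Convert 3 thousands, 6 hundreds, 6 tens, 7 ones (place-value notation) → 3×1000 + 6×100 + 6×10 + 7 = 3667 (decimal)
Compute 7587 - 3667 = 3920
Convert 3920 (decimal) → 3920 = 2048 + 1024 + 512 + 256 + 64 + 16 → 0b111101010000 (binary)
0b111101010000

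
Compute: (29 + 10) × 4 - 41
Parentheses first: 29 + 10 = 39
Multiply: 39 × 4 = 156
Subtract: 156 - 41 = 115
115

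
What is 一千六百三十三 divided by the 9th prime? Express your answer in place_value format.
Convert 一千六百三十三 (Chinese numeral) → 1×1000 + 6×100 + 3×10 + 3 = 1633 (decimal)
Convert the 9th prime (prime index) → 23 (decimal)
Compute 1633 ÷ 23 = 71
Convert 71 (decimal) → 71 = 7×10 + 1 → 7 tens, 1 one (place-value notation)
7 tens, 1 one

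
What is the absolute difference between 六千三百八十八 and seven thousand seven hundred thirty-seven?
Convert 六千三百八十八 (Chinese numeral) → 6×1000 + 3×100 + 8×10 + 8 = 6388 (decimal)
Convert seven thousand seven hundred thirty-seven (English words) → 7×1000 + 7×100 + 37 = 7737 (decimal)
Compute |6388 - 7737| = 1349
1349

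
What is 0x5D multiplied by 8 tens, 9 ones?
Convert 0x5D (hexadecimal) → 5×16 + 13 = 93 (decimal)
Convert 8 tens, 9 ones (place-value notation) → 8×10 + 9 = 89 (decimal)
Compute 93 × 89 = 8277
8277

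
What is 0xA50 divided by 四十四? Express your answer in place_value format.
Convert 0xA50 (hexadecimal) → 10×256 + 5×16 = 2640 (decimal)
Convert 四十四 (Chinese numeral) → 4×10 + 4 = 44 (decimal)
Compute 2640 ÷ 44 = 60
Convert 60 (decimal) → 60 = 6×10 → 6 tens (place-value notation)
6 tens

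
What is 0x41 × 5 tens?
Convert 0x41 (hexadecimal) → 4×16 + 1 = 65 (decimal)
Convert 5 tens (place-value notation) → 5×10 = 50 (decimal)
Compute 65 × 50 = 3250
3250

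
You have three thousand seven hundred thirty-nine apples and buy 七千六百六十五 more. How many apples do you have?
Convert three thousand seven hundred thirty-nine (English words) → 3×1000 + 7×100 + 39 = 3739 (decimal)
Convert 七千六百六十五 (Chinese numeral) → 7×1000 + 6×100 + 6×10 + 5 = 7665 (decimal)
Compute 3739 + 7665 = 11404
11404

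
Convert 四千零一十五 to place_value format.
Convert 四千零一十五 (Chinese numeral) → 4×1000 + 1×10 + 5 = 4015 (decimal)
Convert 4015 (decimal) → 4015 = 4×1000 + 1×10 + 5 → 4 thousands, 1 ten, 5 ones (place-value notation)
4 thousands, 1 ten, 5 ones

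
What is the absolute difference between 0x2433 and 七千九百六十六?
Convert 0x2433 (hexadecimal) → 2×4096 + 4×256 + 3×16 + 3 = 9267 (decimal)
Convert 七千九百六十六 (Chinese numeral) → 7×1000 + 9×100 + 6×10 + 6 = 7966 (decimal)
Compute |9267 - 7966| = 1301
1301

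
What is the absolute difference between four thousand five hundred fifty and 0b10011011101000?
Convert four thousand five hundred fifty (English words) → 4×1000 + 5×100 + 50 = 4550 (decimal)
Convert 0b10011011101000 (binary) → 8192 + 1024 + 512 + 128 + 64 + 32 + 8 = 9960 (decimal)
Compute |4550 - 9960| = 5410
5410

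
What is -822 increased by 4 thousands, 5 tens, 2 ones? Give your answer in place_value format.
Convert 4 thousands, 5 tens, 2 ones (place-value notation) → 4×1000 + 5×10 + 2 = 4052 (decimal)
Compute -822 + 4052 = 3230
Convert 3230 (decimal) → 3230 = 3×1000 + 2×100 + 3×10 → 3 thousands, 2 hundreds, 3 tens (place-value notation)
3 thousands, 2 hundreds, 3 tens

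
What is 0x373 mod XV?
Convert 0x373 (hexadecimal) → 3×256 + 7×16 + 3 = 883 (decimal)
Convert XV (Roman numeral) → 10 + 5 = 15 (decimal)
Compute 883 mod 15 = 13
13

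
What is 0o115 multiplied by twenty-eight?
Convert 0o115 (octal) → 1×64 + 1×8 + 5 = 77 (decimal)
Convert twenty-eight (English words) → 28 (decimal)
Compute 77 × 28 = 2156
2156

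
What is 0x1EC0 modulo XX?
Convert 0x1EC0 (hexadecimal) → 1×4096 + 14×256 + 12×16 = 7872 (decimal)
Convert XX (Roman numeral) → 10 + 10 = 20 (decimal)
Compute 7872 mod 20 = 12
12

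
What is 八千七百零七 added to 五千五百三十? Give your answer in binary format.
Convert 八千七百零七 (Chinese numeral) → 8×1000 + 7×100 + 7 = 8707 (decimal)
Convert 五千五百三十 (Chinese numeral) → 5×1000 + 5×100 + 3×10 = 5530 (decimal)
Compute 8707 + 5530 = 14237
Convert 14237 (decimal) → 14237 = 8192 + 4096 + 1024 + 512 + 256 + 128 + 16 + 8 + 4 + 1 → 0b11011110011101 (binary)
0b11011110011101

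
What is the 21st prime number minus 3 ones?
The 21st prime number = 73
Convert 3 ones (place-value notation) → 3 (decimal)
Compute 73 - 3 = 70
70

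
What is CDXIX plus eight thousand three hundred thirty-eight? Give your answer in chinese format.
Convert CDXIX (Roman numeral) → 400 + 10 + 9 = 419 (decimal)
Convert eight thousand three hundred thirty-eight (English words) → 8×1000 + 3×100 + 38 = 8338 (decimal)
Compute 419 + 8338 = 8757
Convert 8757 (decimal) → 8757 = 8×1000 + 7×100 + 5×10 + 7 → 八千七百五十七 (Chinese numeral)
八千七百五十七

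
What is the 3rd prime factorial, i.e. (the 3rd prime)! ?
Convert the 3rd prime (prime index) → 5 (decimal)
Compute 5! = 120
120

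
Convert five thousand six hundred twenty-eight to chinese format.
Convert five thousand six hundred twenty-eight (English words) → 5×1000 + 6×100 + 28 = 5628 (decimal)
Convert 5628 (decimal) → 5628 = 5×1000 + 6×100 + 2×10 + 8 → 五千六百二十八 (Chinese numeral)
五千六百二十八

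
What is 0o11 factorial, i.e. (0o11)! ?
Convert 0o11 (octal) → 1×8 + 1 = 9 (decimal)
Compute 9! = 362880
362880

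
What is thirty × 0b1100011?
Convert thirty (English words) → 30 (decimal)
Convert 0b1100011 (binary) → 64 + 32 + 2 + 1 = 99 (decimal)
Compute 30 × 99 = 2970
2970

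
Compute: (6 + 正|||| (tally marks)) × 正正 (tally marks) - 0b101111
Convert 正|||| (tally marks) → 5 + 4 = 9 (decimal)
Convert 正正 (tally marks) → 5 + 5 = 10 (decimal)
Convert 0b101111 (binary) → 32 + 8 + 4 + 2 + 1 = 47 (decimal)
Expression in decimal: (6 + 9) × 10 - 47
Parentheses first: 6 + 9 = 15
Multiply: 15 × 10 = 150
Subtract: 150 - 47 = 103
103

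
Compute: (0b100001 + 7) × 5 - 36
Convert 0b100001 (binary) → 32 + 1 = 33 (decimal)
Expression in decimal: (33 + 7) × 5 - 36
Parentheses first: 33 + 7 = 40
Multiply: 40 × 5 = 200
Subtract: 200 - 36 = 164
164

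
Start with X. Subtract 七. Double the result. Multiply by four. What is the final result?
Convert X (Roman numeral) → 10 (decimal)
Start: 10
Convert 七 (Chinese numeral) → 7 (decimal)
10 - 7 = 3
3 × 2 = 6
Convert four (English words) → 4 (decimal)
6 × 4 = 24
24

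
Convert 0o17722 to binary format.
Convert 0o17722 (octal) → 1×4096 + 7×512 + 7×64 + 2×8 + 2 = 8146 (decimal)
Convert 8146 (decimal) → 8146 = 4096 + 2048 + 1024 + 512 + 256 + 128 + 64 + 16 + 2 → 0b1111111010010 (binary)
0b1111111010010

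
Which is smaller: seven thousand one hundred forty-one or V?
Convert seven thousand one hundred forty-one (English words) → 7×1000 + 1×100 + 41 = 7141 (decimal)
Convert V (Roman numeral) → 5 (decimal)
Compare 7141 vs 5: smaller = 5
5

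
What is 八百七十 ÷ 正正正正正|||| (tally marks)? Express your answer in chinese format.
Convert 八百七十 (Chinese numeral) → 8×100 + 7×10 = 870 (decimal)
Convert 正正正正正|||| (tally marks) → 5 + 5 + 5 + 5 + 5 + 4 = 29 (decimal)
Compute 870 ÷ 29 = 30
Convert 30 (decimal) → 30 = 3×10 → 三十 (Chinese numeral)
三十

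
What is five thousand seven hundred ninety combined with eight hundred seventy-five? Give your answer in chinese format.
Convert five thousand seven hundred ninety (English words) → 5×1000 + 7×100 + 90 = 5790 (decimal)
Convert eight hundred seventy-five (English words) → 8×100 + 75 = 875 (decimal)
Compute 5790 + 875 = 6665
Convert 6665 (decimal) → 6665 = 6×1000 + 6×100 + 6×10 + 5 → 六千六百六十五 (Chinese numeral)
六千六百六十五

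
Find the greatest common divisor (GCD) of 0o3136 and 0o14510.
Convert 0o3136 (octal) → 3×512 + 1×64 + 3×8 + 6 = 1630 (decimal)
Convert 0o14510 (octal) → 1×4096 + 4×512 + 5×64 + 1×8 = 6472 (decimal)
Compute gcd(1630, 6472) = 2
2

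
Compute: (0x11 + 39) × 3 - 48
Convert 0x11 (hexadecimal) → 1×16 + 1 = 17 (decimal)
Expression in decimal: (17 + 39) × 3 - 48
Parentheses first: 17 + 39 = 56
Multiply: 56 × 3 = 168
Subtract: 168 - 48 = 120
120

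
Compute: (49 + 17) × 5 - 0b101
Convert 0b101 (binary) → 4 + 1 = 5 (decimal)
Expression in decimal: (49 + 17) × 5 - 5
Parentheses first: 49 + 17 = 66
Multiply: 66 × 5 = 330
Subtract: 330 - 5 = 325
325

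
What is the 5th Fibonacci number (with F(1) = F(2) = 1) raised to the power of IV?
Convert the 5th Fibonacci number (with F(1) = F(2) = 1) (Fibonacci index) → 1, 1, 2, 3, 5 → 5 (decimal)
Convert IV (Roman numeral) → 4 (decimal)
Compute 5 ^ 4 = 625
625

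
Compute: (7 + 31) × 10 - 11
Parentheses first: 7 + 31 = 38
Multiply: 38 × 10 = 380
Subtract: 380 - 11 = 369
369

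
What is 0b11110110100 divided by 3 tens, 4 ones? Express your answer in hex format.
Convert 0b11110110100 (binary) → 1024 + 512 + 256 + 128 + 32 + 16 + 4 = 1972 (decimal)
Convert 3 tens, 4 ones (place-value notation) → 3×10 + 4 = 34 (decimal)
Compute 1972 ÷ 34 = 58
Convert 58 (decimal) → 58 = 3×16 + 10 → 0x3A (hexadecimal)
0x3A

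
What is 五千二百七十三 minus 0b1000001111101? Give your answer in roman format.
Convert 五千二百七十三 (Chinese numeral) → 5×1000 + 2×100 + 7×10 + 3 = 5273 (decimal)
Convert 0b1000001111101 (binary) → 4096 + 64 + 32 + 16 + 8 + 4 + 1 = 4221 (decimal)
Compute 5273 - 4221 = 1052
Convert 1052 (decimal) → 1052 = 1000 + 50 + 1 + 1 → MLII (Roman numeral)
MLII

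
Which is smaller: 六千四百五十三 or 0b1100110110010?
Convert 六千四百五十三 (Chinese numeral) → 6×1000 + 4×100 + 5×10 + 3 = 6453 (decimal)
Convert 0b1100110110010 (binary) → 4096 + 2048 + 256 + 128 + 32 + 16 + 2 = 6578 (decimal)
Compare 6453 vs 6578: smaller = 6453
6453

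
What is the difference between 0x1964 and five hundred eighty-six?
Convert 0x1964 (hexadecimal) → 1×4096 + 9×256 + 6×16 + 4 = 6500 (decimal)
Convert five hundred eighty-six (English words) → 5×100 + 86 = 586 (decimal)
Difference: |6500 - 586| = 5914
5914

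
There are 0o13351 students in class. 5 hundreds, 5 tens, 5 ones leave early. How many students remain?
Convert 0o13351 (octal) → 1×4096 + 3×512 + 3×64 + 5×8 + 1 = 5865 (decimal)
Convert 5 hundreds, 5 tens, 5 ones (place-value notation) → 5×100 + 5×10 + 5 = 555 (decimal)
Compute 5865 - 555 = 5310
5310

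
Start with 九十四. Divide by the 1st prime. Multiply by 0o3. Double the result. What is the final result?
Convert 九十四 (Chinese numeral) → 9×10 + 4 = 94 (decimal)
Start: 94
Convert the 1st prime (prime index) → 2 (decimal)
94 ÷ 2 = 47
Convert 0o3 (octal) → 3 (decimal)
47 × 3 = 141
141 × 2 = 282
282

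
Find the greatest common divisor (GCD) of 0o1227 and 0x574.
Convert 0o1227 (octal) → 1×512 + 2×64 + 2×8 + 7 = 663 (decimal)
Convert 0x574 (hexadecimal) → 5×256 + 7×16 + 4 = 1396 (decimal)
Compute gcd(663, 1396) = 1
1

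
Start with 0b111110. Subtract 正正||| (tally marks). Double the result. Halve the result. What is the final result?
Convert 0b111110 (binary) → 32 + 16 + 8 + 4 + 2 = 62 (decimal)
Start: 62
Convert 正正||| (tally marks) → 5 + 5 + 3 = 13 (decimal)
62 - 13 = 49
49 × 2 = 98
98 ÷ 2 = 49
49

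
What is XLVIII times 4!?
Convert XLVIII (Roman numeral) → 40 + 5 + 1 + 1 + 1 = 48 (decimal)
Convert 4! (factorial) → 24 (decimal)
Compute 48 × 24 = 1152
1152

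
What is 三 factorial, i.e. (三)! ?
Convert 三 (Chinese numeral) → 3 (decimal)
Compute 3! = 6
6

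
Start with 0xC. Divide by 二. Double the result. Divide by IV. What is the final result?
Convert 0xC (hexadecimal) → 12 (decimal)
Start: 12
Convert 二 (Chinese numeral) → 2 (decimal)
12 ÷ 2 = 6
6 × 2 = 12
Convert IV (Roman numeral) → 4 (decimal)
12 ÷ 4 = 3
3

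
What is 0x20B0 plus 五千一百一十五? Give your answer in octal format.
Convert 0x20B0 (hexadecimal) → 2×4096 + 11×16 = 8368 (decimal)
Convert 五千一百一十五 (Chinese numeral) → 5×1000 + 1×100 + 1×10 + 5 = 5115 (decimal)
Compute 8368 + 5115 = 13483
Convert 13483 (decimal) → 13483 = 3×4096 + 2×512 + 2×64 + 5×8 + 3 → 0o32253 (octal)
0o32253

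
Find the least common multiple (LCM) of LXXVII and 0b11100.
Convert LXXVII (Roman numeral) → 50 + 10 + 10 + 5 + 1 + 1 = 77 (decimal)
Convert 0b11100 (binary) → 16 + 8 + 4 = 28 (decimal)
Compute lcm(77, 28) = 308
308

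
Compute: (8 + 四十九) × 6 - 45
Convert 四十九 (Chinese numeral) → 4×10 + 9 = 49 (decimal)
Expression in decimal: (8 + 49) × 6 - 45
Parentheses first: 8 + 49 = 57
Multiply: 57 × 6 = 342
Subtract: 342 - 45 = 297
297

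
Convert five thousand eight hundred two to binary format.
Convert five thousand eight hundred two (English words) → 5×1000 + 8×100 + 2 = 5802 (decimal)
Convert 5802 (decimal) → 5802 = 4096 + 1024 + 512 + 128 + 32 + 8 + 2 → 0b1011010101010 (binary)
0b1011010101010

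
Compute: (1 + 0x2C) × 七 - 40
Convert 0x2C (hexadecimal) → 2×16 + 12 = 44 (decimal)
Convert 七 (Chinese numeral) → 7 (decimal)
Expression in decimal: (1 + 44) × 7 - 40
Parentheses first: 1 + 44 = 45
Multiply: 45 × 7 = 315
Subtract: 315 - 40 = 275
275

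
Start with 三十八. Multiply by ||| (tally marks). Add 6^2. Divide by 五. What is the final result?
Convert 三十八 (Chinese numeral) → 3×10 + 8 = 38 (decimal)
Start: 38
Convert ||| (tally marks) → 3 (decimal)
38 × 3 = 114
Convert 6^2 (power) → 36 (decimal)
114 + 36 = 150
Convert 五 (Chinese numeral) → 5 (decimal)
150 ÷ 5 = 30
30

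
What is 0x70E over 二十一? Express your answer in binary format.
Convert 0x70E (hexadecimal) → 7×256 + 14 = 1806 (decimal)
Convert 二十一 (Chinese numeral) → 2×10 + 1 = 21 (decimal)
Compute 1806 ÷ 21 = 86
Convert 86 (decimal) → 86 = 64 + 16 + 4 + 2 → 0b1010110 (binary)
0b1010110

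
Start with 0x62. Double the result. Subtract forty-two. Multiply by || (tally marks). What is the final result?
Convert 0x62 (hexadecimal) → 6×16 + 2 = 98 (decimal)
Start: 98
98 × 2 = 196
Convert forty-two (English words) → 42 (decimal)
196 - 42 = 154
Convert || (tally marks) → 2 (decimal)
154 × 2 = 308
308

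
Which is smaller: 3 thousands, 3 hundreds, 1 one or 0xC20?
Convert 3 thousands, 3 hundreds, 1 one (place-value notation) → 3×1000 + 3×100 + 1 = 3301 (decimal)
Convert 0xC20 (hexadecimal) → 12×256 + 2×16 = 3104 (decimal)
Compare 3301 vs 3104: smaller = 3104
3104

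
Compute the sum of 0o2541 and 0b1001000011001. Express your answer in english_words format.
Convert 0o2541 (octal) → 2×512 + 5×64 + 4×8 + 1 = 1377 (decimal)
Convert 0b1001000011001 (binary) → 4096 + 512 + 16 + 8 + 1 = 4633 (decimal)
Compute 1377 + 4633 = 6010
Convert 6010 (decimal) → 6010 = 6×1000 + 10 → six thousand ten (English words)
six thousand ten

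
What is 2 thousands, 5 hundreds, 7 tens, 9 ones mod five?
Convert 2 thousands, 5 hundreds, 7 tens, 9 ones (place-value notation) → 2×1000 + 5×100 + 7×10 + 9 = 2579 (decimal)
Convert five (English words) → 5 (decimal)
Compute 2579 mod 5 = 4
4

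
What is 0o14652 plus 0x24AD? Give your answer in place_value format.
Convert 0o14652 (octal) → 1×4096 + 4×512 + 6×64 + 5×8 + 2 = 6570 (decimal)
Convert 0x24AD (hexadecimal) → 2×4096 + 4×256 + 10×16 + 13 = 9389 (decimal)
Compute 6570 + 9389 = 15959
Convert 15959 (decimal) → 15959 = 15×1000 + 9×100 + 5×10 + 9 → 15 thousands, 9 hundreds, 5 tens, 9 ones (place-value notation)
15 thousands, 9 hundreds, 5 tens, 9 ones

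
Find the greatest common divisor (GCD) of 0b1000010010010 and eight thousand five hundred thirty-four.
Convert 0b1000010010010 (binary) → 4096 + 128 + 16 + 2 = 4242 (decimal)
Convert eight thousand five hundred thirty-four (English words) → 8×1000 + 5×100 + 34 = 8534 (decimal)
Compute gcd(4242, 8534) = 2
2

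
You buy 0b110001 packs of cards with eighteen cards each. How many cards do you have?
Convert eighteen (English words) → 18 (decimal)
Convert 0b110001 (binary) → 32 + 16 + 1 = 49 (decimal)
Compute 18 × 49 = 882
882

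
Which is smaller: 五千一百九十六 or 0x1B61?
Convert 五千一百九十六 (Chinese numeral) → 5×1000 + 1×100 + 9×10 + 6 = 5196 (decimal)
Convert 0x1B61 (hexadecimal) → 1×4096 + 11×256 + 6×16 + 1 = 7009 (decimal)
Compare 5196 vs 7009: smaller = 5196
5196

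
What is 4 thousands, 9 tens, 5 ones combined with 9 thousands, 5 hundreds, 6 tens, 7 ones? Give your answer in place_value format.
Convert 4 thousands, 9 tens, 5 ones (place-value notation) → 4×1000 + 9×10 + 5 = 4095 (decimal)
Convert 9 thousands, 5 hundreds, 6 tens, 7 ones (place-value notation) → 9×1000 + 5×100 + 6×10 + 7 = 9567 (decimal)
Compute 4095 + 9567 = 13662
Convert 13662 (decimal) → 13662 = 13×1000 + 6×100 + 6×10 + 2 → 13 thousands, 6 hundreds, 6 tens, 2 ones (place-value notation)
13 thousands, 6 hundreds, 6 tens, 2 ones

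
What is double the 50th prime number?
The 50th prime number = 229
Compute 229 × 2 = 458
458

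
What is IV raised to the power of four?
Convert IV (Roman numeral) → 4 (decimal)
Convert four (English words) → 4 (decimal)
Compute 4 ^ 4 = 256
256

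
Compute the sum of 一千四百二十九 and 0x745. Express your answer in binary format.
Convert 一千四百二十九 (Chinese numeral) → 1×1000 + 4×100 + 2×10 + 9 = 1429 (decimal)
Convert 0x745 (hexadecimal) → 7×256 + 4×16 + 5 = 1861 (decimal)
Compute 1429 + 1861 = 3290
Convert 3290 (decimal) → 3290 = 2048 + 1024 + 128 + 64 + 16 + 8 + 2 → 0b110011011010 (binary)
0b110011011010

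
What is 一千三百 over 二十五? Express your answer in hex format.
Convert 一千三百 (Chinese numeral) → 1×1000 + 3×100 = 1300 (decimal)
Convert 二十五 (Chinese numeral) → 2×10 + 5 = 25 (decimal)
Compute 1300 ÷ 25 = 52
Convert 52 (decimal) → 52 = 3×16 + 4 → 0x34 (hexadecimal)
0x34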